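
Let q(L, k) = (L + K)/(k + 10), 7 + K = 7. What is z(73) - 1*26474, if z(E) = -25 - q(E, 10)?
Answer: -530053/20 ≈ -26503.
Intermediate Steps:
K = 0 (K = -7 + 7 = 0)
q(L, k) = L/(10 + k) (q(L, k) = (L + 0)/(k + 10) = L/(10 + k))
z(E) = -25 - E/20 (z(E) = -25 - E/(10 + 10) = -25 - E/20)
z(73) - 1*26474 = (-25 - 1/20*73) - 1*26474 = (-25 - 73/20) - 26474 = -573/20 - 26474 = -530053/20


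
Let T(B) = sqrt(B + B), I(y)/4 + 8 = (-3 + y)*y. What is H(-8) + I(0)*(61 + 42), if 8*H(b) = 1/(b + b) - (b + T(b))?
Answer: -421761/128 - I/2 ≈ -3295.0 - 0.5*I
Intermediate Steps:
I(y) = -32 + 4*y*(-3 + y) (I(y) = -32 + 4*((-3 + y)*y) = -32 + 4*(y*(-3 + y)) = -32 + 4*y*(-3 + y))
T(B) = sqrt(2)*sqrt(B) (T(B) = sqrt(2*B) = sqrt(2)*sqrt(B))
H(b) = -b/8 + 1/(16*b) - sqrt(2)*sqrt(b)/8 (H(b) = (1/(b + b) - (b + sqrt(2)*sqrt(b)))/8 = (1/(2*b) + (-b - sqrt(2)*sqrt(b)))/8 = (1/(2*b) - b - sqrt(2)*sqrt(b))/8 = -b/8 + 1/(16*b) - sqrt(2)*sqrt(b)/8)
H(-8) + I(0)*(61 + 42) = (1/16)*(1 - 2*(-8)*(-8 + sqrt(2)*sqrt(-8)))/(-8) + (-32 - 12*0 + 4*0**2)*(61 + 42) = (1/16)*(-1/8)*(1 - 2*(-8)*(-8 + sqrt(2)*(2*I*sqrt(2)))) + (-32 + 0 + 4*0)*103 = (1/16)*(-1/8)*(1 - 2*(-8)*(-8 + 4*I)) + (-32 + 0 + 0)*103 = (1/16)*(-1/8)*(1 + (-128 + 64*I)) - 32*103 = (1/16)*(-1/8)*(-127 + 64*I) - 3296 = (127/128 - I/2) - 3296 = -421761/128 - I/2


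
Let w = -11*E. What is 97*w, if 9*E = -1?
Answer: 1067/9 ≈ 118.56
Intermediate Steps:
E = -1/9 (E = (1/9)*(-1) = -1/9 ≈ -0.11111)
w = 11/9 (w = -11*(-1/9) = 11/9 ≈ 1.2222)
97*w = 97*(11/9) = 1067/9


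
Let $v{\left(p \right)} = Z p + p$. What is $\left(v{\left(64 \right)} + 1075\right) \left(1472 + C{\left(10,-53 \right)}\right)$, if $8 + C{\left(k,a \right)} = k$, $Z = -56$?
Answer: $-3603930$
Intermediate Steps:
$v{\left(p \right)} = - 55 p$ ($v{\left(p \right)} = - 56 p + p = - 55 p$)
$C{\left(k,a \right)} = -8 + k$
$\left(v{\left(64 \right)} + 1075\right) \left(1472 + C{\left(10,-53 \right)}\right) = \left(\left(-55\right) 64 + 1075\right) \left(1472 + \left(-8 + 10\right)\right) = \left(-3520 + 1075\right) \left(1472 + 2\right) = \left(-2445\right) 1474 = -3603930$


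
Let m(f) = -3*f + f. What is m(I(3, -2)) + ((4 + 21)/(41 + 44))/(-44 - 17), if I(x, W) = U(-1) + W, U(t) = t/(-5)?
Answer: 18641/5185 ≈ 3.5952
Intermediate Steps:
U(t) = -t/5 (U(t) = t*(-⅕) = -t/5)
I(x, W) = ⅕ + W (I(x, W) = -⅕*(-1) + W = ⅕ + W)
m(f) = -2*f
m(I(3, -2)) + ((4 + 21)/(41 + 44))/(-44 - 17) = -2*(⅕ - 2) + ((4 + 21)/(41 + 44))/(-44 - 17) = -2*(-9/5) + (25/85)/(-61) = 18/5 - 25/(61*85) = 18/5 - 1/61*5/17 = 18/5 - 5/1037 = 18641/5185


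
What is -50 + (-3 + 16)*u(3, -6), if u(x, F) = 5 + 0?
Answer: 15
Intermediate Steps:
u(x, F) = 5
-50 + (-3 + 16)*u(3, -6) = -50 + (-3 + 16)*5 = -50 + 13*5 = -50 + 65 = 15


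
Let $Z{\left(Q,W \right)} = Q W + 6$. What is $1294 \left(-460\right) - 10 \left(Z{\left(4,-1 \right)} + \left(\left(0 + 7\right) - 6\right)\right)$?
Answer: $-595270$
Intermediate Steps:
$Z{\left(Q,W \right)} = 6 + Q W$
$1294 \left(-460\right) - 10 \left(Z{\left(4,-1 \right)} + \left(\left(0 + 7\right) - 6\right)\right) = 1294 \left(-460\right) - 10 \left(\left(6 + 4 \left(-1\right)\right) + \left(\left(0 + 7\right) - 6\right)\right) = -595240 - 10 \left(\left(6 - 4\right) + \left(7 - 6\right)\right) = -595240 - 10 \left(2 + 1\right) = -595240 - 30 = -595270$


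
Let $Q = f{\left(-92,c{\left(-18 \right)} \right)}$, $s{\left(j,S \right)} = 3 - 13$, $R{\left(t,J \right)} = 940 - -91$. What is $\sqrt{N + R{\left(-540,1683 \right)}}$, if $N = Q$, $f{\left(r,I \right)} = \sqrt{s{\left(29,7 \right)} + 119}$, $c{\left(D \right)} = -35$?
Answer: $\sqrt{1031 + \sqrt{109}} \approx 32.271$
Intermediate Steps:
$R{\left(t,J \right)} = 1031$ ($R{\left(t,J \right)} = 940 + 91 = 1031$)
$s{\left(j,S \right)} = -10$
$f{\left(r,I \right)} = \sqrt{109}$ ($f{\left(r,I \right)} = \sqrt{-10 + 119} = \sqrt{109}$)
$Q = \sqrt{109} \approx 10.44$
$N = \sqrt{109} \approx 10.44$
$\sqrt{N + R{\left(-540,1683 \right)}} = \sqrt{\sqrt{109} + 1031} = \sqrt{1031 + \sqrt{109}}$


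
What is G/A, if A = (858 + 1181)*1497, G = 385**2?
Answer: 148225/3052383 ≈ 0.048560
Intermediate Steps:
G = 148225
A = 3052383 (A = 2039*1497 = 3052383)
G/A = 148225/3052383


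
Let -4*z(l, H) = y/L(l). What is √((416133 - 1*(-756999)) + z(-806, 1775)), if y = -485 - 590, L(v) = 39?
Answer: √7137377013/78 ≈ 1083.1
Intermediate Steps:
y = -1075
z(l, H) = 1075/156 (z(l, H) = -(-1075)/(4*39) = -¼*(-1075/39) = 1075/156)
√((416133 - 1*(-756999)) + z(-806, 1775)) = √((416133 - 1*(-756999)) + 1075/156) = √((416133 + 756999) + 1075/156) = √(1173132 + 1075/156) = √(183009667/156) = √7137377013/78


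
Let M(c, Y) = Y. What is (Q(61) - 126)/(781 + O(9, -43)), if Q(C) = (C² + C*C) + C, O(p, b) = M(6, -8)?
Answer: 7377/773 ≈ 9.5433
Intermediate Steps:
O(p, b) = -8
Q(C) = C + 2*C² (Q(C) = (C² + C²) + C = 2*C² + C = C + 2*C²)
(Q(61) - 126)/(781 + O(9, -43)) = (61*(1 + 2*61) - 126)/(781 - 8) = (61*(1 + 122) - 126)/773 = (61*123 - 126)*(1/773) = (7503 - 126)*(1/773) = 7377*(1/773) = 7377/773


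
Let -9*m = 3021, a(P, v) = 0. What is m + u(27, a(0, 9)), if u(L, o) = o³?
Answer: -1007/3 ≈ -335.67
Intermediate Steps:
m = -1007/3 (m = -⅑*3021 = -1007/3 ≈ -335.67)
m + u(27, a(0, 9)) = -1007/3 + 0³ = -1007/3 + 0 = -1007/3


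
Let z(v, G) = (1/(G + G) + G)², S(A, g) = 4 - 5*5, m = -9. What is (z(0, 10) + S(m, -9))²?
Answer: 1024064001/160000 ≈ 6400.4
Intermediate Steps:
S(A, g) = -21 (S(A, g) = 4 - 25 = -21)
z(v, G) = (G + 1/(2*G))² (z(v, G) = (1/(2*G) + G)² = (G + 1/(2*G))²)
(z(0, 10) + S(m, -9))² = ((¼)*(1 + 2*10²)²/10² - 21)² = ((¼)*(1/100)*(1 + 2*100)² - 21)² = ((¼)*(1/100)*(1 + 200)² - 21)² = ((¼)*(1/100)*201² - 21)² = ((¼)*(1/100)*40401 - 21)² = (40401/400 - 21)² = (32001/400)² = 1024064001/160000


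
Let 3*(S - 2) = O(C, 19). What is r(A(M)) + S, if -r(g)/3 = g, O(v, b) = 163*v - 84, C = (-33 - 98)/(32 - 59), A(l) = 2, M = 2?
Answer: 18761/81 ≈ 231.62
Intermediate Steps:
C = 131/27 (C = -131/(-27) = -131*(-1/27) = 131/27 ≈ 4.8519)
O(v, b) = -84 + 163*v
S = 19247/81 (S = 2 + (-84 + 163*(131/27))/3 = 2 + (-84 + 21353/27)/3 = 2 + (1/3)*(19085/27) = 2 + 19085/81 = 19247/81 ≈ 237.62)
r(g) = -3*g
r(A(M)) + S = -3*2 + 19247/81 = -6 + 19247/81 = 18761/81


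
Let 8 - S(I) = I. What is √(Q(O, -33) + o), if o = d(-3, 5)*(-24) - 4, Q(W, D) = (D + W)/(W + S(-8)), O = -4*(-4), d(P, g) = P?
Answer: √4318/8 ≈ 8.2139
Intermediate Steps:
S(I) = 8 - I
O = 16
Q(W, D) = (D + W)/(16 + W) (Q(W, D) = (D + W)/(W + (8 - 1*(-8))) = (D + W)/(W + (8 + 8)) = (D + W)/(W + 16) = (D + W)/(16 + W))
o = 68 (o = -3*(-24) - 4 = 72 - 4 = 68)
√(Q(O, -33) + o) = √((-33 + 16)/(16 + 16) + 68) = √(-17/32 + 68) = √(2159/32) = √4318/8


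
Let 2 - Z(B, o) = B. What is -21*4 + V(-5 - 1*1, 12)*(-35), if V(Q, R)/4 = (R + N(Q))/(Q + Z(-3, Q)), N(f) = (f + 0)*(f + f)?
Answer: 11676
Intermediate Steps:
Z(B, o) = 2 - B
N(f) = 2*f² (N(f) = f*(2*f) = 2*f²)
V(Q, R) = 4*(R + 2*Q²)/(5 + Q) (V(Q, R) = 4*((R + 2*Q²)/(Q + (2 - 1*(-3)))) = 4*((R + 2*Q²)/(Q + (2 + 3))) = 4*((R + 2*Q²)/(Q + 5)) = 4*((R + 2*Q²)/(5 + Q)) = 4*(R + 2*Q²)/(5 + Q))
-21*4 + V(-5 - 1*1, 12)*(-35) = -21*4 + (4*(12 + 2*(-5 - 1*1)²)/(5 + (-5 - 1*1)))*(-35) = -84 + (4*(12 + 2*(-5 - 1)²)/(5 + (-5 - 1)))*(-35) = -84 + (4*(12 + 2*(-6)²)/(5 - 6))*(-35) = -84 + (4*(12 + 2*36)/(-1))*(-35) = -84 + (4*(-1)*(12 + 72))*(-35) = -84 + (4*(-1)*84)*(-35) = -84 - 336*(-35) = -84 + 11760 = 11676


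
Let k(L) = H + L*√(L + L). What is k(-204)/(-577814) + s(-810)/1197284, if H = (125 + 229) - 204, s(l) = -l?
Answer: 72109185/172951864294 + 204*I*√102/288907 ≈ 0.00041693 + 0.0071314*I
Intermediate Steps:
H = 150 (H = 354 - 204 = 150)
k(L) = 150 + √2*L^(3/2) (k(L) = 150 + L*√(L + L) = 150 + L*√(2*L) = 150 + L*(√2*√L) = 150 + √2*L^(3/2))
k(-204)/(-577814) + s(-810)/1197284 = (150 + √2*(-204)^(3/2))/(-577814) - 1*(-810)/1197284 = (150 + √2*(-408*I*√51))*(-1/577814) + 810*(1/1197284) = (150 - 408*I*√102)*(-1/577814) + 405/598642 = (-75/288907 + 204*I*√102/288907) + 405/598642 = 72109185/172951864294 + 204*I*√102/288907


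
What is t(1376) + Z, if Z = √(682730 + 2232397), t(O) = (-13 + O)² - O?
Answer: 1856393 + 3*√323903 ≈ 1.8581e+6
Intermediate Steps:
Z = 3*√323903 (Z = √2915127 = 3*√323903 ≈ 1707.4)
t(1376) + Z = ((-13 + 1376)² - 1*1376) + 3*√323903 = (1363² - 1376) + 3*√323903 = (1857769 - 1376) + 3*√323903 = 1856393 + 3*√323903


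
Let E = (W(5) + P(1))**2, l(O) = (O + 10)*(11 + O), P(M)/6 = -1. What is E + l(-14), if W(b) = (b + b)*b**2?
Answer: 59548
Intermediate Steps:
P(M) = -6 (P(M) = 6*(-1) = -6)
W(b) = 2*b**3 (W(b) = (2*b)*b**2 = 2*b**3)
l(O) = (10 + O)*(11 + O)
E = 59536 (E = (2*5**3 - 6)**2 = (2*125 - 6)**2 = (250 - 6)**2 = 244**2 = 59536)
E + l(-14) = 59536 + (110 + (-14)**2 + 21*(-14)) = 59536 + (110 + 196 - 294) = 59536 + 12 = 59548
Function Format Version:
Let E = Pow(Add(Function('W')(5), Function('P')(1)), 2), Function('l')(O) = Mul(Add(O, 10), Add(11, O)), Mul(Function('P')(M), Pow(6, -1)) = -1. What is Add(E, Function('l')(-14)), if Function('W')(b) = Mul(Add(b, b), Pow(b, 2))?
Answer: 59548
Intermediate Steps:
Function('P')(M) = -6 (Function('P')(M) = Mul(6, -1) = -6)
Function('W')(b) = Mul(2, Pow(b, 3)) (Function('W')(b) = Mul(Mul(2, b), Pow(b, 2)) = Mul(2, Pow(b, 3)))
Function('l')(O) = Mul(Add(10, O), Add(11, O))
E = 59536 (E = Pow(Add(Mul(2, Pow(5, 3)), -6), 2) = Pow(Add(Mul(2, 125), -6), 2) = Pow(Add(250, -6), 2) = Pow(244, 2) = 59536)
Add(E, Function('l')(-14)) = Add(59536, Add(110, Pow(-14, 2), Mul(21, -14))) = Add(59536, Add(110, 196, -294)) = Add(59536, 12) = 59548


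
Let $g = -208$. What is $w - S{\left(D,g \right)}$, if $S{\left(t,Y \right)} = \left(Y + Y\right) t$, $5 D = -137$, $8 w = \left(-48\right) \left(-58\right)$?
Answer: $- \frac{55252}{5} \approx -11050.0$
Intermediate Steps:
$w = 348$ ($w = \frac{\left(-48\right) \left(-58\right)}{8} = \frac{1}{8} \cdot 2784 = 348$)
$D = - \frac{137}{5}$ ($D = \frac{1}{5} \left(-137\right) = - \frac{137}{5} \approx -27.4$)
$S{\left(t,Y \right)} = 2 Y t$
$w - S{\left(D,g \right)} = 348 - 2 \left(-208\right) \left(- \frac{137}{5}\right) = 348 - \frac{56992}{5} = - \frac{55252}{5}$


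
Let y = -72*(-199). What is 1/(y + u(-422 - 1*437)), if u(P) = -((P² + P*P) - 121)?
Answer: -1/1461313 ≈ -6.8432e-7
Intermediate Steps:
u(P) = 121 - 2*P² (u(P) = -((P² + P²) - 121) = -(2*P² - 121) = -(-121 + 2*P²) = 121 - 2*P²)
y = 14328
1/(y + u(-422 - 1*437)) = 1/(14328 + (121 - 2*(-422 - 1*437)²)) = 1/(14328 + (121 - 2*(-422 - 437)²)) = 1/(14328 + (121 - 2*(-859)²)) = 1/(14328 + (121 - 2*737881)) = 1/(14328 + (121 - 1475762)) = 1/(14328 - 1475641) = 1/(-1461313) = -1/1461313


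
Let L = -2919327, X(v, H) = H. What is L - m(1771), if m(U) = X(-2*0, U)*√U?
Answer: -2919327 - 1771*√1771 ≈ -2.9939e+6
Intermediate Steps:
m(U) = U^(3/2) (m(U) = U*√U = U^(3/2))
L - m(1771) = -2919327 - 1771^(3/2) = -2919327 - 1771*√1771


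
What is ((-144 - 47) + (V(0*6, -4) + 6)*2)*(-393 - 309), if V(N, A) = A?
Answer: 131274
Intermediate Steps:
((-144 - 47) + (V(0*6, -4) + 6)*2)*(-393 - 309) = ((-144 - 47) + (-4 + 6)*2)*(-393 - 309) = (-191 + 2*2)*(-702) = (-191 + 4)*(-702) = -187*(-702) = 131274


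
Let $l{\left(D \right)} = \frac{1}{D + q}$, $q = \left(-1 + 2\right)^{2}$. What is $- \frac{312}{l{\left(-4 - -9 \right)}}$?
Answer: $-1872$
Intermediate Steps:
$q = 1$ ($q = 1^{2} = 1$)
$l{\left(D \right)} = \frac{1}{1 + D}$ ($l{\left(D \right)} = \frac{1}{D + 1} = \frac{1}{1 + D}$)
$- \frac{312}{l{\left(-4 - -9 \right)}} = - \frac{312}{\frac{1}{1 - -5}} = - \frac{312}{\frac{1}{1 + \left(-4 + 9\right)}} = - \frac{312}{\frac{1}{1 + 5}} = - \frac{312}{\frac{1}{6}} = - 312 \frac{1}{\frac{1}{6}} = \left(-312\right) 6 = -1872$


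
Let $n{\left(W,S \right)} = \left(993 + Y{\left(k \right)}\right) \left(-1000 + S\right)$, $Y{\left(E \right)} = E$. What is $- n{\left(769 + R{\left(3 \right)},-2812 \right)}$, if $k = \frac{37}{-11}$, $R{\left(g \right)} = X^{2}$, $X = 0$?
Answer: $\frac{41497432}{11} \approx 3.7725 \cdot 10^{6}$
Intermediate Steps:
$R{\left(g \right)} = 0$ ($R{\left(g \right)} = 0^{2} = 0$)
$k = - \frac{37}{11}$ ($k = 37 \left(- \frac{1}{11}\right) = - \frac{37}{11} \approx -3.3636$)
$n{\left(W,S \right)} = - \frac{10886000}{11} + \frac{10886 S}{11}$ ($n{\left(W,S \right)} = \left(993 - \frac{37}{11}\right) \left(-1000 + S\right) = \frac{10886 \left(-1000 + S\right)}{11} = - \frac{10886000}{11} + \frac{10886 S}{11}$)
$- n{\left(769 + R{\left(3 \right)},-2812 \right)} = - (- \frac{10886000}{11} + \frac{10886}{11} \left(-2812\right)) = - (- \frac{10886000}{11} - \frac{30611432}{11}) = \left(-1\right) \left(- \frac{41497432}{11}\right) = \frac{41497432}{11}$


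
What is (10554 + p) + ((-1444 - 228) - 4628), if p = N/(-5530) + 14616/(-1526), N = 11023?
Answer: 2557208753/602770 ≈ 4242.4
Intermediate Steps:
p = -6974827/602770 (p = 11023/(-5530) + 14616/(-1526) = 11023*(-1/5530) + 14616*(-1/1526) = -11023/5530 - 1044/109 = -6974827/602770 ≈ -11.571)
(10554 + p) + ((-1444 - 228) - 4628) = (10554 - 6974827/602770) + ((-1444 - 228) - 4628) = 6354659753/602770 + (-1672 - 4628) = 6354659753/602770 - 6300 = 2557208753/602770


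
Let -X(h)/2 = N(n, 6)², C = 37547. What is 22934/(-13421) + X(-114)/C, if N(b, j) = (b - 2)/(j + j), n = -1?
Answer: -6888836605/4031346296 ≈ -1.7088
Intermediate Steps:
N(b, j) = (-2 + b)/(2*j) (N(b, j) = (-2 + b)/((2*j)) = (-2 + b)*(1/(2*j)) = (-2 + b)/(2*j))
X(h) = -⅛ (X(h) = -2*(-2 - 1)²/144 = -2*((½)*(⅙)*(-3))² = -2*(-¼)² = -2*1/16 = -⅛)
22934/(-13421) + X(-114)/C = 22934/(-13421) - ⅛/37547 = 22934*(-1/13421) - ⅛*1/37547 = -22934/13421 - 1/300376 = -6888836605/4031346296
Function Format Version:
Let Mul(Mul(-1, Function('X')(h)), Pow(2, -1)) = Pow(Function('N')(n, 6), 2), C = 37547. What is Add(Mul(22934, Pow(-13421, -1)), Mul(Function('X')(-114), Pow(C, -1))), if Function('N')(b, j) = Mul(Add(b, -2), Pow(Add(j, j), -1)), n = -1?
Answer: Rational(-6888836605, 4031346296) ≈ -1.7088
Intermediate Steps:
Function('N')(b, j) = Mul(Rational(1, 2), Pow(j, -1), Add(-2, b)) (Function('N')(b, j) = Mul(Add(-2, b), Pow(Mul(2, j), -1)) = Mul(Add(-2, b), Mul(Rational(1, 2), Pow(j, -1))) = Mul(Rational(1, 2), Pow(j, -1), Add(-2, b)))
Function('X')(h) = Rational(-1, 8) (Function('X')(h) = Mul(-2, Pow(Mul(Rational(1, 2), Pow(6, -1), Add(-2, -1)), 2)) = Mul(-2, Pow(Mul(Rational(1, 2), Rational(1, 6), -3), 2)) = Mul(-2, Pow(Rational(-1, 4), 2)) = Mul(-2, Rational(1, 16)) = Rational(-1, 8))
Add(Mul(22934, Pow(-13421, -1)), Mul(Function('X')(-114), Pow(C, -1))) = Add(Mul(22934, Pow(-13421, -1)), Mul(Rational(-1, 8), Pow(37547, -1))) = Add(Mul(22934, Rational(-1, 13421)), Mul(Rational(-1, 8), Rational(1, 37547))) = Add(Rational(-22934, 13421), Rational(-1, 300376)) = Rational(-6888836605, 4031346296)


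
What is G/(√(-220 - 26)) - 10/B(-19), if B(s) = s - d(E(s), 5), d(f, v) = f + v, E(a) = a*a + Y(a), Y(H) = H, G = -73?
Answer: 5/183 + 73*I*√246/246 ≈ 0.027322 + 4.6543*I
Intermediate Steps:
E(a) = a + a² (E(a) = a*a + a = a² + a = a + a²)
B(s) = -5 + s - s*(1 + s) (B(s) = s - (s*(1 + s) + 5) = s - (5 + s*(1 + s)) = s + (-5 - s*(1 + s)) = -5 + s - s*(1 + s))
G/(√(-220 - 26)) - 10/B(-19) = -73/√(-220 - 26) - 10/(-5 - 1*(-19)²) = -73*(-I*√246/246) - 10/(-5 - 1*361) = -73*(-I*√246/246) - 10/(-5 - 361) = -(-73)*I*√246/246 - 10/(-366) = 73*I*√246/246 - 10*(-1/366) = 73*I*√246/246 + 5/183 = 5/183 + 73*I*√246/246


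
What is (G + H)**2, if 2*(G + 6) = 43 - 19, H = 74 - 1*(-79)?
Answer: 25281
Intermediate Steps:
H = 153 (H = 74 + 79 = 153)
G = 6 (G = -6 + (43 - 19)/2 = -6 + (1/2)*24 = -6 + 12 = 6)
(G + H)**2 = (6 + 153)**2 = 159**2 = 25281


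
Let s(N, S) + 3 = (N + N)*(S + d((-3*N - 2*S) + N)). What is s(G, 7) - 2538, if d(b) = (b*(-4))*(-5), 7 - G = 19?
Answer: -7509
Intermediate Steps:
G = -12 (G = 7 - 1*19 = 7 - 19 = -12)
d(b) = 20*b (d(b) = -4*b*(-5) = 20*b)
s(N, S) = -3 + 2*N*(-40*N - 39*S) (s(N, S) = -3 + (N + N)*(S + 20*((-3*N - 2*S) + N)) = -3 + (2*N)*(S + 20*(-2*N - 2*S)) = -3 + (2*N)*(S + (-40*N - 40*S)) = -3 + (2*N)*(-40*N - 39*S) = -3 + 2*N*(-40*N - 39*S))
s(G, 7) - 2538 = (-3 - 80*(-12)*(-12 + 7) + 2*(-12)*7) - 2538 = (-3 - 80*(-12)*(-5) - 168) - 2538 = (-3 - 4800 - 168) - 2538 = -4971 - 2538 = -7509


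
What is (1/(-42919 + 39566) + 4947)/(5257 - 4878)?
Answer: 16587290/1270787 ≈ 13.053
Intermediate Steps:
(1/(-42919 + 39566) + 4947)/(5257 - 4878) = (1/(-3353) + 4947)/379 = (-1/3353 + 4947)*(1/379) = (16587290/3353)*(1/379) = 16587290/1270787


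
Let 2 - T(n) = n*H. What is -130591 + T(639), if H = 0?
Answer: -130589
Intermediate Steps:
T(n) = 2 (T(n) = 2 - n*0 = 2 - 1*0 = 2 + 0 = 2)
-130591 + T(639) = -130591 + 2 = -130589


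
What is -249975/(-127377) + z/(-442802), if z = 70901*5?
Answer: 7281516285/6266976706 ≈ 1.1619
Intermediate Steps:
z = 354505
-249975/(-127377) + z/(-442802) = -249975/(-127377) + 354505/(-442802) = -249975*(-1/127377) + 354505*(-1/442802) = 27775/14153 - 354505/442802 = 7281516285/6266976706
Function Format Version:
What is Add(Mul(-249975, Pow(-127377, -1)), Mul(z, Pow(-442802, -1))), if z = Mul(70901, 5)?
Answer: Rational(7281516285, 6266976706) ≈ 1.1619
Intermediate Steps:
z = 354505
Add(Mul(-249975, Pow(-127377, -1)), Mul(z, Pow(-442802, -1))) = Add(Mul(-249975, Pow(-127377, -1)), Mul(354505, Pow(-442802, -1))) = Add(Mul(-249975, Rational(-1, 127377)), Mul(354505, Rational(-1, 442802))) = Add(Rational(27775, 14153), Rational(-354505, 442802)) = Rational(7281516285, 6266976706)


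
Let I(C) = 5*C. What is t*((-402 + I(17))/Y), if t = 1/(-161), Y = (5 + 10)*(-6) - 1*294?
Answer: -317/61824 ≈ -0.0051275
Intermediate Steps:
Y = -384 (Y = 15*(-6) - 294 = -90 - 294 = -384)
t = -1/161 ≈ -0.0062112
t*((-402 + I(17))/Y) = -(-402 + 5*17)/(161*(-384)) = -(-402 + 85)*(-1)/(161*384) = -(-317)*(-1)/(161*384) = -1/161*317/384 = -317/61824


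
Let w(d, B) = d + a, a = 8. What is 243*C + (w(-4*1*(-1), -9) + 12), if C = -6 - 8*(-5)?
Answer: 8286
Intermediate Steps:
w(d, B) = 8 + d (w(d, B) = d + 8 = 8 + d)
C = 34 (C = -6 + 40 = 34)
243*C + (w(-4*1*(-1), -9) + 12) = 243*34 + ((8 - 4*1*(-1)) + 12) = 8262 + ((8 - 4*(-1)) + 12) = 8262 + ((8 + 4) + 12) = 8262 + (12 + 12) = 8262 + 24 = 8286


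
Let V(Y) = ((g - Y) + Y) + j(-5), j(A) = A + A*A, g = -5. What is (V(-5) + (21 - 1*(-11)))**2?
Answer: 2209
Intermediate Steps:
j(A) = A + A**2
V(Y) = 15 (V(Y) = ((-5 - Y) + Y) - 5*(1 - 5) = -5 - 5*(-4) = -5 + 20 = 15)
(V(-5) + (21 - 1*(-11)))**2 = (15 + (21 - 1*(-11)))**2 = (15 + (21 + 11))**2 = (15 + 32)**2 = 47**2 = 2209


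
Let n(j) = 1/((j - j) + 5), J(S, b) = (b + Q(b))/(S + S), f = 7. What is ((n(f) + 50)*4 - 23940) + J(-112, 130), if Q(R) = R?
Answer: -6647301/280 ≈ -23740.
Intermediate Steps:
J(S, b) = b/S (J(S, b) = (b + b)/(S + S) = (2*b)/((2*S)) = (2*b)*(1/(2*S)) = b/S)
n(j) = ⅕ (n(j) = 1/(0 + 5) = 1/5 = ⅕)
((n(f) + 50)*4 - 23940) + J(-112, 130) = ((⅕ + 50)*4 - 23940) + 130/(-112) = ((251/5)*4 - 23940) + 130*(-1/112) = (1004/5 - 23940) - 65/56 = -118696/5 - 65/56 = -6647301/280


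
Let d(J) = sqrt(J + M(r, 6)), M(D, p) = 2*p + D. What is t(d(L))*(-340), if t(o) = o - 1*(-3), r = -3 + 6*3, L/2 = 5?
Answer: -1020 - 340*sqrt(37) ≈ -3088.1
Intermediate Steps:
L = 10 (L = 2*5 = 10)
r = 15 (r = -3 + 18 = 15)
M(D, p) = D + 2*p
d(J) = sqrt(27 + J) (d(J) = sqrt(J + (15 + 2*6)) = sqrt(J + (15 + 12)) = sqrt(J + 27) = sqrt(27 + J))
t(o) = 3 + o (t(o) = o + 3 = 3 + o)
t(d(L))*(-340) = (3 + sqrt(27 + 10))*(-340) = (3 + sqrt(37))*(-340) = -1020 - 340*sqrt(37)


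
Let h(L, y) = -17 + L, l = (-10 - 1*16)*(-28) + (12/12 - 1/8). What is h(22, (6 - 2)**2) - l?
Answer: -5791/8 ≈ -723.88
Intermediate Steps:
l = 5831/8 (l = (-10 - 16)*(-28) + (12*(1/12) - 1*1/8) = -26*(-28) + (1 - 1/8) = 728 + 7/8 = 5831/8 ≈ 728.88)
h(22, (6 - 2)**2) - l = (-17 + 22) - 1*5831/8 = 5 - 5831/8 = -5791/8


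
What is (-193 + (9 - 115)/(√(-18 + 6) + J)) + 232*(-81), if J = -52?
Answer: -12889437/679 + 53*I*√3/679 ≈ -18983.0 + 0.1352*I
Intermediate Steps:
(-193 + (9 - 115)/(√(-18 + 6) + J)) + 232*(-81) = (-193 + (9 - 115)/(√(-18 + 6) - 52)) + 232*(-81) = (-193 - 106/(√(-12) - 52)) - 18792 = (-193 - 106/(2*I*√3 - 52)) - 18792 = (-193 - 106/(-52 + 2*I*√3)) - 18792 = -18985 - 106/(-52 + 2*I*√3)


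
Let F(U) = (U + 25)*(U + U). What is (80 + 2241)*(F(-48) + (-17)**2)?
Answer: 5795537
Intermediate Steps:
F(U) = 2*U*(25 + U) (F(U) = (25 + U)*(2*U) = 2*U*(25 + U))
(80 + 2241)*(F(-48) + (-17)**2) = (80 + 2241)*(2*(-48)*(25 - 48) + (-17)**2) = 2321*(2*(-48)*(-23) + 289) = 2321*(2208 + 289) = 2321*2497 = 5795537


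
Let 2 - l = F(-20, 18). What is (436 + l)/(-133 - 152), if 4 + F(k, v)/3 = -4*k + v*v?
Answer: 254/95 ≈ 2.6737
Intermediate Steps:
F(k, v) = -12 - 12*k + 3*v² (F(k, v) = -12 + 3*(-4*k + v*v) = -12 + 3*(-4*k + v²) = -12 + 3*(v² - 4*k) = -12 + (-12*k + 3*v²) = -12 - 12*k + 3*v²)
l = -1198 (l = 2 - (-12 - 12*(-20) + 3*18²) = 2 - (-12 + 240 + 3*324) = 2 - (-12 + 240 + 972) = 2 - 1*1200 = 2 - 1200 = -1198)
(436 + l)/(-133 - 152) = (436 - 1198)/(-133 - 152) = -762/(-285) = -762*(-1/285) = 254/95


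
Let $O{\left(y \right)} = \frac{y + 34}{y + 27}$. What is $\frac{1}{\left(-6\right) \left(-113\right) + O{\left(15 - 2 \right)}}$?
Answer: $\frac{40}{27167} \approx 0.0014724$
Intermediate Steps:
$O{\left(y \right)} = \frac{34 + y}{27 + y}$
$\frac{1}{\left(-6\right) \left(-113\right) + O{\left(15 - 2 \right)}} = \frac{1}{\left(-6\right) \left(-113\right) + \frac{34 + \left(15 - 2\right)}{27 + \left(15 - 2\right)}} = \frac{1}{678 + \frac{34 + 13}{27 + 13}} = \frac{1}{678 + \frac{1}{40} \cdot 47} = \frac{1}{678 + \frac{47}{40}} = \frac{1}{\frac{27167}{40}} = \frac{40}{27167}$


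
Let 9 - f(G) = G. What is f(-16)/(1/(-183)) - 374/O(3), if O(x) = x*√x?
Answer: -4575 - 374*√3/9 ≈ -4647.0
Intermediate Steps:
f(G) = 9 - G
O(x) = x^(3/2)
f(-16)/(1/(-183)) - 374/O(3) = (9 - 1*(-16))/(1/(-183)) - 374*√3/9 = (9 + 16)/(-1/183) - 374*√3/9 = 25*(-183) - 374*√3/9 = -4575 - 374*√3/9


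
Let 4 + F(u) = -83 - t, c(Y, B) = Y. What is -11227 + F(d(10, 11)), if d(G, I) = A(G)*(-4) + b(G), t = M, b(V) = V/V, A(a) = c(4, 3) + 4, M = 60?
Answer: -11374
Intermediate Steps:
A(a) = 8 (A(a) = 4 + 4 = 8)
b(V) = 1
t = 60
d(G, I) = -31 (d(G, I) = 8*(-4) + 1 = -32 + 1 = -31)
F(u) = -147 (F(u) = -4 + (-83 - 1*60) = -4 + (-83 - 60) = -4 - 143 = -147)
-11227 + F(d(10, 11)) = -11227 - 147 = -11374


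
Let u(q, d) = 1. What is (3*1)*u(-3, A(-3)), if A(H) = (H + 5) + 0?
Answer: 3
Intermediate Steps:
A(H) = 5 + H (A(H) = (5 + H) + 0 = 5 + H)
(3*1)*u(-3, A(-3)) = (3*1)*1 = 3*1 = 3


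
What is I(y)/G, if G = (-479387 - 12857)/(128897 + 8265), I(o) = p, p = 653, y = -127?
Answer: -44783393/246122 ≈ -181.96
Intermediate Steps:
I(o) = 653
G = -246122/68581 (G = -492244/137162 = -492244*1/137162 = -246122/68581 ≈ -3.5888)
I(y)/G = 653/(-246122/68581) = 653*(-68581/246122) = -44783393/246122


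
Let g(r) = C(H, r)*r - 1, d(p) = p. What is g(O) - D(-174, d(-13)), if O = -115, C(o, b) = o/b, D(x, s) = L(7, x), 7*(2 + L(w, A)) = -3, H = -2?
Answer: -4/7 ≈ -0.57143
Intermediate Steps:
L(w, A) = -17/7 (L(w, A) = -2 + (⅐)*(-3) = -2 - 3/7 = -17/7)
D(x, s) = -17/7
g(r) = -3 (g(r) = (-2/r)*r - 1 = -2 - 1 = -3)
g(O) - D(-174, d(-13)) = -3 - 1*(-17/7) = -3 + 17/7 = -4/7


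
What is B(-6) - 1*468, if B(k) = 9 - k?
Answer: -453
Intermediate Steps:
B(-6) - 1*468 = (9 - 1*(-6)) - 1*468 = (9 + 6) - 468 = 15 - 468 = -453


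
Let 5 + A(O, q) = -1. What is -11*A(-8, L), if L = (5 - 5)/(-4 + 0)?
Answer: 66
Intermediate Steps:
L = 0 (L = 0/(-4) = 0*(-1/4) = 0)
A(O, q) = -6 (A(O, q) = -5 - 1 = -6)
-11*A(-8, L) = -11*(-6) = 66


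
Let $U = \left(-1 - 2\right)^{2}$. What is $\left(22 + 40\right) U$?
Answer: $558$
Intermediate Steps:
$U = 9$ ($U = \left(-3\right)^{2} = 9$)
$\left(22 + 40\right) U = \left(22 + 40\right) 9 = 62 \cdot 9 = 558$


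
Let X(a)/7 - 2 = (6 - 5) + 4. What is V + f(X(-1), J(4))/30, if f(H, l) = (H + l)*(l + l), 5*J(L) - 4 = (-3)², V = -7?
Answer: 243/125 ≈ 1.9440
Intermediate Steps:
J(L) = 13/5 (J(L) = ⅘ + (⅕)*(-3)² = ⅘ + (⅕)*9 = ⅘ + 9/5 = 13/5)
X(a) = 49 (X(a) = 14 + 7*((6 - 5) + 4) = 14 + 7*(1 + 4) = 14 + 7*5 = 14 + 35 = 49)
f(H, l) = 2*l*(H + l) (f(H, l) = (H + l)*(2*l) = 2*l*(H + l))
V + f(X(-1), J(4))/30 = -7 + (2*(13/5)*(49 + 13/5))/30 = -7 + (2*(13/5)*(258/5))*(1/30) = -7 + (6708/25)*(1/30) = -7 + 1118/125 = 243/125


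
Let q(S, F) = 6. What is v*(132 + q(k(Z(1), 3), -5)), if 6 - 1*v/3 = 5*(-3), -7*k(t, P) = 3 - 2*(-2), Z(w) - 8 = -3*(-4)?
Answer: 8694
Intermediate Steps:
Z(w) = 20 (Z(w) = 8 - 3*(-4) = 8 + 12 = 20)
k(t, P) = -1 (k(t, P) = -(3 - 2*(-2))/7 = -(3 + 4)/7 = -1/7*7 = -1)
v = 63 (v = 18 - 15*(-3) = 18 - 3*(-15) = 18 + 45 = 63)
v*(132 + q(k(Z(1), 3), -5)) = 63*(132 + 6) = 63*138 = 8694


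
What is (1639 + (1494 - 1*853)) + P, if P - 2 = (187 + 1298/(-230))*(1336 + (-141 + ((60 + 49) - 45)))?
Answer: 26520134/115 ≈ 2.3061e+5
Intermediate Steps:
P = 26257934/115 (P = 2 + (187 + 1298/(-230))*(1336 + (-141 + ((60 + 49) - 45))) = 2 + (187 + 1298*(-1/230))*(1336 + (-141 + (109 - 45))) = 2 + (187 - 649/115)*(1336 + (-141 + 64)) = 2 + 20856*(1336 - 77)/115 = 2 + (20856/115)*1259 = 2 + 26257704/115 = 26257934/115 ≈ 2.2833e+5)
(1639 + (1494 - 1*853)) + P = (1639 + (1494 - 1*853)) + 26257934/115 = (1639 + (1494 - 853)) + 26257934/115 = (1639 + 641) + 26257934/115 = 2280 + 26257934/115 = 26520134/115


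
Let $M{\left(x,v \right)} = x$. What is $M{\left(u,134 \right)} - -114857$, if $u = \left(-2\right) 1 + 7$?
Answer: $114862$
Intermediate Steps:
$u = 5$ ($u = -2 + 7 = 5$)
$M{\left(u,134 \right)} - -114857 = 5 - -114857 = 5 + 114857 = 114862$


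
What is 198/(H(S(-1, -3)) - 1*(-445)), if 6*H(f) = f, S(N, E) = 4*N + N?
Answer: 1188/2665 ≈ 0.44578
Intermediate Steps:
S(N, E) = 5*N
H(f) = f/6
198/(H(S(-1, -3)) - 1*(-445)) = 198/((5*(-1))/6 - 1*(-445)) = 198/((⅙)*(-5) + 445) = 198/(-⅚ + 445) = 198/(2665/6) = 198*(6/2665) = 1188/2665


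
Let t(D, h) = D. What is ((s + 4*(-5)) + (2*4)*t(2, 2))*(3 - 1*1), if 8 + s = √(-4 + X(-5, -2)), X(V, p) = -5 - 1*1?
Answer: -24 + 2*I*√10 ≈ -24.0 + 6.3246*I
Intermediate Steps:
X(V, p) = -6 (X(V, p) = -5 - 1 = -6)
s = -8 + I*√10 (s = -8 + √(-4 - 6) = -8 + √(-10) = -8 + I*√10 ≈ -8.0 + 3.1623*I)
((s + 4*(-5)) + (2*4)*t(2, 2))*(3 - 1*1) = (((-8 + I*√10) + 4*(-5)) + (2*4)*2)*(3 - 1*1) = (((-8 + I*√10) - 20) + 8*2)*(3 - 1) = ((-28 + I*√10) + 16)*2 = (-12 + I*√10)*2 = -24 + 2*I*√10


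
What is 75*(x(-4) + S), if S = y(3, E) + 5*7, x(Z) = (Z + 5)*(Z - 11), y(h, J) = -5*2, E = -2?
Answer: 750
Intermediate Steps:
y(h, J) = -10
x(Z) = (-11 + Z)*(5 + Z) (x(Z) = (5 + Z)*(-11 + Z) = (-11 + Z)*(5 + Z))
S = 25 (S = -10 + 5*7 = -10 + 35 = 25)
75*(x(-4) + S) = 75*((-55 + (-4)**2 - 6*(-4)) + 25) = 75*((-55 + 16 + 24) + 25) = 75*(-15 + 25) = 75*10 = 750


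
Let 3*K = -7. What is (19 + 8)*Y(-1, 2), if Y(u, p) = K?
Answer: -63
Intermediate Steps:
K = -7/3 (K = (⅓)*(-7) = -7/3 ≈ -2.3333)
Y(u, p) = -7/3
(19 + 8)*Y(-1, 2) = (19 + 8)*(-7/3) = 27*(-7/3) = -63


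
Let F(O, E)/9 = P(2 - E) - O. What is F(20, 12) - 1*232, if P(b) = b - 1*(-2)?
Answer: -484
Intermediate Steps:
P(b) = 2 + b (P(b) = b + 2 = 2 + b)
F(O, E) = 36 - 9*E - 9*O (F(O, E) = 9*((2 + (2 - E)) - O) = 9*((4 - E) - O) = 9*(4 - E - O) = 36 - 9*E - 9*O)
F(20, 12) - 1*232 = (36 - 9*12 - 9*20) - 1*232 = (36 - 108 - 180) - 232 = -252 - 232 = -484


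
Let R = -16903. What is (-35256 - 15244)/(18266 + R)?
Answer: -50500/1363 ≈ -37.051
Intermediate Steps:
(-35256 - 15244)/(18266 + R) = (-35256 - 15244)/(18266 - 16903) = -50500/1363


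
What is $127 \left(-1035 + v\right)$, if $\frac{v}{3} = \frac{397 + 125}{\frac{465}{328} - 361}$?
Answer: $- \frac{536836239}{4067} \approx -1.32 \cdot 10^{5}$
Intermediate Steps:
$v = - \frac{17712}{4067}$ ($v = 3 \frac{397 + 125}{\frac{465}{328} - 361} = 3 \frac{522}{465 \cdot \frac{1}{328} - 361} = 3 \frac{522}{\frac{465}{328} - 361} = 3 \frac{522}{- \frac{117943}{328}} = 3 \cdot 522 \left(- \frac{328}{117943}\right) = 3 \left(- \frac{5904}{4067}\right) = - \frac{17712}{4067} \approx -4.355$)
$127 \left(-1035 + v\right) = 127 \left(-1035 - \frac{17712}{4067}\right) = 127 \left(- \frac{4227057}{4067}\right) = - \frac{536836239}{4067}$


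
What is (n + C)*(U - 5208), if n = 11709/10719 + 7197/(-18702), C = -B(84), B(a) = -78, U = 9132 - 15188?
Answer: -1097074846208/1237449 ≈ -8.8656e+5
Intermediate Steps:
U = -6056
C = 78 (C = -1*(-78) = 78)
n = 1751075/2474898 (n = 11709*(1/10719) + 7197*(-1/18702) = 1301/1191 - 2399/6234 = 1751075/2474898 ≈ 0.70753)
(n + C)*(U - 5208) = (1751075/2474898 + 78)*(-6056 - 5208) = (194793119/2474898)*(-11264) = -1097074846208/1237449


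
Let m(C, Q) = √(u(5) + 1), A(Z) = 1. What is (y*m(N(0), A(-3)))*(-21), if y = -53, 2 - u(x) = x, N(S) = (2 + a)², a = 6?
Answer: 1113*I*√2 ≈ 1574.0*I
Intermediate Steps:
N(S) = 64 (N(S) = (2 + 6)² = 8² = 64)
u(x) = 2 - x
m(C, Q) = I*√2 (m(C, Q) = √((2 - 1*5) + 1) = √((2 - 5) + 1) = √(-3 + 1) = √(-2) = I*√2)
(y*m(N(0), A(-3)))*(-21) = -53*I*√2*(-21) = 1113*I*√2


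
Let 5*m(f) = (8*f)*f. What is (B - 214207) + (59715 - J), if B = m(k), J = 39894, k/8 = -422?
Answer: 90207078/5 ≈ 1.8041e+7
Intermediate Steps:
k = -3376 (k = 8*(-422) = -3376)
m(f) = 8*f²/5 (m(f) = ((8*f)*f)/5 = (8*f²)/5 = 8*f²/5)
B = 91179008/5 (B = (8/5)*(-3376)² = (8/5)*11397376 = 91179008/5 ≈ 1.8236e+7)
(B - 214207) + (59715 - J) = (91179008/5 - 214207) + (59715 - 1*39894) = 90107973/5 + (59715 - 39894) = 90107973/5 + 19821 = 90207078/5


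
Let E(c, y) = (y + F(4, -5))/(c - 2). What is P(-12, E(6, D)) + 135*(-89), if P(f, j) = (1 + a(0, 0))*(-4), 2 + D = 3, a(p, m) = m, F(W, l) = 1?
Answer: -12019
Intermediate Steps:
D = 1 (D = -2 + 3 = 1)
E(c, y) = (1 + y)/(-2 + c) (E(c, y) = (y + 1)/(c - 2) = (1 + y)/(-2 + c))
P(f, j) = -4 (P(f, j) = (1 + 0)*(-4) = 1*(-4) = -4)
P(-12, E(6, D)) + 135*(-89) = -4 + 135*(-89) = -4 - 12015 = -12019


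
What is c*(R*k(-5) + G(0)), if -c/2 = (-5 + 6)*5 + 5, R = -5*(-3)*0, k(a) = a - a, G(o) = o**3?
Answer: 0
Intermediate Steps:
k(a) = 0
R = 0 (R = 15*0 = 0)
c = -20 (c = -2*((-5 + 6)*5 + 5) = -2*(1*5 + 5) = -2*(5 + 5) = -2*10 = -20)
c*(R*k(-5) + G(0)) = -20*(0*0 + 0**3) = -20*(0 + 0) = -20*0 = 0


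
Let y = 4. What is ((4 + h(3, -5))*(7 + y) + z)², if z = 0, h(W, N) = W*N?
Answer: 14641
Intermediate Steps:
h(W, N) = N*W
((4 + h(3, -5))*(7 + y) + z)² = ((4 - 5*3)*(7 + 4) + 0)² = ((4 - 15)*11 + 0)² = (-11*11 + 0)² = (-121 + 0)² = (-121)² = 14641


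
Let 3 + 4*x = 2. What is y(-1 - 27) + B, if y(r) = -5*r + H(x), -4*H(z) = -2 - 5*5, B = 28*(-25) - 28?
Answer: -2325/4 ≈ -581.25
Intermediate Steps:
B = -728 (B = -700 - 28 = -728)
x = -¼ (x = -¾ + (¼)*2 = -¾ + ½ = -¼ ≈ -0.25000)
H(z) = 27/4 (H(z) = -(-2 - 5*5)/4 = -(-2 - 25)/4 = -¼*(-27) = 27/4)
y(r) = 27/4 - 5*r (y(r) = -5*r + 27/4 = 27/4 - 5*r)
y(-1 - 27) + B = (27/4 - 5*(-1 - 27)) - 728 = (27/4 - 5*(-28)) - 728 = (27/4 + 140) - 728 = 587/4 - 728 = -2325/4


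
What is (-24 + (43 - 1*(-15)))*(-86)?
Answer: -2924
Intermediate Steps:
(-24 + (43 - 1*(-15)))*(-86) = (-24 + (43 + 15))*(-86) = (-24 + 58)*(-86) = 34*(-86) = -2924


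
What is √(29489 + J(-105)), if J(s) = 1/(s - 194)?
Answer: 939*√2990/299 ≈ 171.72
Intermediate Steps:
J(s) = 1/(-194 + s)
√(29489 + J(-105)) = √(29489 + 1/(-194 - 105)) = √(29489 + 1/(-299)) = √(29489 - 1/299) = √(8817210/299) = 939*√2990/299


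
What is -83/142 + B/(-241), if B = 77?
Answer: -30937/34222 ≈ -0.90401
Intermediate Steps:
-83/142 + B/(-241) = -83/142 + 77/(-241) = -83*1/142 + 77*(-1/241) = -83/142 - 77/241 = -30937/34222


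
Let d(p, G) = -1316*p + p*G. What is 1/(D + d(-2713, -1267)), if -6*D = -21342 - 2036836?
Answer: 3/22052126 ≈ 1.3604e-7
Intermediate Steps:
d(p, G) = -1316*p + G*p
D = 1029089/3 (D = -(-21342 - 2036836)/6 = -⅙*(-2058178) = 1029089/3 ≈ 3.4303e+5)
1/(D + d(-2713, -1267)) = 1/(1029089/3 - 2713*(-1316 - 1267)) = 1/(1029089/3 - 2713*(-2583)) = 1/(1029089/3 + 7007679) = 1/(22052126/3) = 3/22052126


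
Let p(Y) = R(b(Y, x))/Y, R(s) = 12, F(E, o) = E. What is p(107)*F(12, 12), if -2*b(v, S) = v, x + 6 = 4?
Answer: 144/107 ≈ 1.3458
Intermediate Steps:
x = -2 (x = -6 + 4 = -2)
b(v, S) = -v/2
p(Y) = 12/Y
p(107)*F(12, 12) = (12/107)*12 = 144/107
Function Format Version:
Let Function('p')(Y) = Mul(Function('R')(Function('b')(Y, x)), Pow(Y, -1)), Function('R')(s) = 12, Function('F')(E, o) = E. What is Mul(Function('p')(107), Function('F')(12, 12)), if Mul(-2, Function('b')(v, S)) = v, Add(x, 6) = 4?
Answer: Rational(144, 107) ≈ 1.3458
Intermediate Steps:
x = -2 (x = Add(-6, 4) = -2)
Function('b')(v, S) = Mul(Rational(-1, 2), v)
Function('p')(Y) = Mul(12, Pow(Y, -1))
Mul(Function('p')(107), Function('F')(12, 12)) = Mul(Mul(12, Pow(107, -1)), 12) = Mul(Mul(12, Rational(1, 107)), 12) = Mul(Rational(12, 107), 12) = Rational(144, 107)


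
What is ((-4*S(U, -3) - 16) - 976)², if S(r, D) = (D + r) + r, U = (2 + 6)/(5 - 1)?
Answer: 992016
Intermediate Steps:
U = 2 (U = 8/4 = 8*(¼) = 2)
S(r, D) = D + 2*r
((-4*S(U, -3) - 16) - 976)² = ((-4*(-3 + 2*2) - 16) - 976)² = ((-4*(-3 + 4) - 16) - 976)² = ((-4*1 - 16) - 976)² = ((-4 - 16) - 976)² = (-20 - 976)² = (-996)² = 992016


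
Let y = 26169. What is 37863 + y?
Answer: 64032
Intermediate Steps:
37863 + y = 37863 + 26169 = 64032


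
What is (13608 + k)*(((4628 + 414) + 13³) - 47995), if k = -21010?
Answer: 301675912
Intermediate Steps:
(13608 + k)*(((4628 + 414) + 13³) - 47995) = (13608 - 21010)*(((4628 + 414) + 13³) - 47995) = -7402*((5042 + 2197) - 47995) = -7402*(7239 - 47995) = -7402*(-40756) = 301675912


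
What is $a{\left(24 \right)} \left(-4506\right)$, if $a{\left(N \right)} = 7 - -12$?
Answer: $-85614$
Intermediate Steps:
$a{\left(N \right)} = 19$ ($a{\left(N \right)} = 7 + 12 = 19$)
$a{\left(24 \right)} \left(-4506\right) = 19 \left(-4506\right) = -85614$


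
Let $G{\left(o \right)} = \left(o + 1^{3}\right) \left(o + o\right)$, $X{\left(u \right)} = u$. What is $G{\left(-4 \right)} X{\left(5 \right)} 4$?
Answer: $480$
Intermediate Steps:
$G{\left(o \right)} = 2 o \left(1 + o\right)$ ($G{\left(o \right)} = \left(o + 1\right) 2 o = \left(1 + o\right) 2 o = 2 o \left(1 + o\right)$)
$G{\left(-4 \right)} X{\left(5 \right)} 4 = 2 \left(-4\right) \left(1 - 4\right) 5 \cdot 4 = 2 \left(-4\right) \left(-3\right) 5 \cdot 4 = 24 \cdot 5 \cdot 4 = 120 \cdot 4 = 480$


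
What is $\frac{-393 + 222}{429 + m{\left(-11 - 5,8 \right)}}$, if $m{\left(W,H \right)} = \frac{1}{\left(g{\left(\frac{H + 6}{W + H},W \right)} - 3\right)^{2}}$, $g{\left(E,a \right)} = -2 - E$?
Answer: $- \frac{28899}{72517} \approx -0.39851$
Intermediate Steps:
$m{\left(W,H \right)} = \frac{1}{\left(-5 - \frac{6 + H}{H + W}\right)^{2}}$ ($m{\left(W,H \right)} = \frac{1}{\left(\left(-2 - \frac{H + 6}{W + H}\right) - 3\right)^{2}} = \frac{1}{\left(\left(-2 - \frac{6 + H}{H + W}\right) - 3\right)^{2}} = \frac{1}{\left(-5 - \frac{6 + H}{H + W}\right)^{2}}$)
$\frac{-393 + 222}{429 + m{\left(-11 - 5,8 \right)}} = \frac{-393 + 222}{429 + \frac{\left(8 - 16\right)^{2}}{\left(6 + 5 \left(-11 - 5\right) + 6 \cdot 8\right)^{2}}} = - \frac{171}{429 + \frac{\left(8 - 16\right)^{2}}{\left(6 + 5 \left(-11 - 5\right) + 48\right)^{2}}} = - \frac{171}{429 + \frac{\left(8 - 16\right)^{2}}{\left(6 + 5 \left(-16\right) + 48\right)^{2}}} = - \frac{171}{429 + \frac{\left(-8\right)^{2}}{\left(6 - 80 + 48\right)^{2}}} = - \frac{171}{429 + \frac{64}{676}} = - \frac{171}{429 + 64 \cdot \frac{1}{676}} = - \frac{171}{429 + \frac{16}{169}} = - \frac{171}{\frac{72517}{169}} = \left(-171\right) \frac{169}{72517} = - \frac{28899}{72517}$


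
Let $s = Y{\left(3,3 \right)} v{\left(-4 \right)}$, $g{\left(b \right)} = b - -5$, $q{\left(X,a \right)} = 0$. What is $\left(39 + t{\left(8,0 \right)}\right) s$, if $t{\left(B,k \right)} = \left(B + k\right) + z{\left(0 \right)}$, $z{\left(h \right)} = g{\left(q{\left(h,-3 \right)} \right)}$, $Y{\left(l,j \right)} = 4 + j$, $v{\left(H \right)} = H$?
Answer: $-1456$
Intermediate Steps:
$g{\left(b \right)} = 5 + b$ ($g{\left(b \right)} = b + 5 = 5 + b$)
$z{\left(h \right)} = 5$ ($z{\left(h \right)} = 5 + 0 = 5$)
$s = -28$ ($s = \left(4 + 3\right) \left(-4\right) = 7 \left(-4\right) = -28$)
$t{\left(B,k \right)} = 5 + B + k$ ($t{\left(B,k \right)} = \left(B + k\right) + 5 = 5 + B + k$)
$\left(39 + t{\left(8,0 \right)}\right) s = \left(39 + \left(5 + 8 + 0\right)\right) \left(-28\right) = \left(39 + 13\right) \left(-28\right) = 52 \left(-28\right) = -1456$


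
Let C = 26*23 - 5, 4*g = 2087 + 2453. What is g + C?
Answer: 1728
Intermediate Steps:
g = 1135 (g = (2087 + 2453)/4 = (¼)*4540 = 1135)
C = 593 (C = 598 - 5 = 593)
g + C = 1135 + 593 = 1728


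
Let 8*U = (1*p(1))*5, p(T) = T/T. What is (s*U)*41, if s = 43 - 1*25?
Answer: 1845/4 ≈ 461.25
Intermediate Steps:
p(T) = 1
s = 18 (s = 43 - 25 = 18)
U = 5/8 (U = ((1*1)*5)/8 = (1*5)/8 = (1/8)*5 = 5/8 ≈ 0.62500)
(s*U)*41 = (18*(5/8))*41 = (45/4)*41 = 1845/4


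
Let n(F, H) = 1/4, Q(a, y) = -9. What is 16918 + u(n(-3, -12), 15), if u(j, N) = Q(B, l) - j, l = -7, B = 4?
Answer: 67635/4 ≈ 16909.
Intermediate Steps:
n(F, H) = 1/4
u(j, N) = -9 - j
16918 + u(n(-3, -12), 15) = 16918 + (-9 - 1*1/4) = 16918 + (-9 - 1/4) = 16918 - 37/4 = 67635/4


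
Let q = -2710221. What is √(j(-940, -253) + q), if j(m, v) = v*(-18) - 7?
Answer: I*√2705674 ≈ 1644.9*I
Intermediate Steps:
j(m, v) = -7 - 18*v (j(m, v) = -18*v - 7 = -7 - 18*v)
√(j(-940, -253) + q) = √((-7 - 18*(-253)) - 2710221) = √((-7 + 4554) - 2710221) = √(4547 - 2710221) = √(-2705674) = I*√2705674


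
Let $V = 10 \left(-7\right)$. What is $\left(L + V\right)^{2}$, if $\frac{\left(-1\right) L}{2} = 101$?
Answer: $73984$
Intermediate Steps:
$L = -202$ ($L = \left(-2\right) 101 = -202$)
$V = -70$
$\left(L + V\right)^{2} = \left(-202 - 70\right)^{2} = \left(-272\right)^{2} = 73984$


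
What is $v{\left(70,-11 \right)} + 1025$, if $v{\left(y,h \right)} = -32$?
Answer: $993$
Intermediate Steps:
$v{\left(70,-11 \right)} + 1025 = -32 + 1025 = 993$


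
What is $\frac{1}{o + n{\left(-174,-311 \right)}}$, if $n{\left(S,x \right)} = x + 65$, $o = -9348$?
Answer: $- \frac{1}{9594} \approx -0.00010423$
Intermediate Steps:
$n{\left(S,x \right)} = 65 + x$
$\frac{1}{o + n{\left(-174,-311 \right)}} = \frac{1}{-9348 + \left(65 - 311\right)} = \frac{1}{-9348 - 246} = \frac{1}{-9594} = - \frac{1}{9594}$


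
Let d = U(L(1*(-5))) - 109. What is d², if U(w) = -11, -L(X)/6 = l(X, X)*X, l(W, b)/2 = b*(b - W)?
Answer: 14400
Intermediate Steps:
l(W, b) = 2*b*(b - W) (l(W, b) = 2*(b*(b - W)) = 2*b*(b - W))
L(X) = 0 (L(X) = -6*2*X*(X - X)*X = -6*2*X*0*X = -0*X = -6*0 = 0)
d = -120 (d = -11 - 109 = -120)
d² = (-120)² = 14400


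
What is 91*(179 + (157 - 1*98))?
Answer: 21658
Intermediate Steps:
91*(179 + (157 - 1*98)) = 91*(179 + (157 - 98)) = 91*(179 + 59) = 91*238 = 21658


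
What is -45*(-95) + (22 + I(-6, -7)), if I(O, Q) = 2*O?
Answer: 4285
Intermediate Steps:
-45*(-95) + (22 + I(-6, -7)) = -45*(-95) + (22 + 2*(-6)) = 4275 + (22 - 12) = 4275 + 10 = 4285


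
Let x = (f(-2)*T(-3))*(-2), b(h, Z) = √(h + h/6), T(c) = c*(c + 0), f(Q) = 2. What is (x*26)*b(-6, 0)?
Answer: -936*I*√7 ≈ -2476.4*I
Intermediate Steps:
T(c) = c² (T(c) = c*c = c²)
b(h, Z) = √42*√h/6 (b(h, Z) = √(h + h*(⅙)) = √(h + h/6) = √(7*h/6) = √42*√h/6)
x = -36 (x = (2*(-3)²)*(-2) = (2*9)*(-2) = 18*(-2) = -36)
(x*26)*b(-6, 0) = (-36*26)*(√42*√(-6)/6) = -156*√42*I*√6 = -936*I*√7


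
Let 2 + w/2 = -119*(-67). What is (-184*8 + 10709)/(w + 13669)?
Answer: 9237/29611 ≈ 0.31194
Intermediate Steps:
w = 15942 (w = -4 + 2*(-119*(-67)) = -4 + 2*7973 = -4 + 15946 = 15942)
(-184*8 + 10709)/(w + 13669) = (-184*8 + 10709)/(15942 + 13669) = (-1472 + 10709)/29611 = 9237*(1/29611) = 9237/29611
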